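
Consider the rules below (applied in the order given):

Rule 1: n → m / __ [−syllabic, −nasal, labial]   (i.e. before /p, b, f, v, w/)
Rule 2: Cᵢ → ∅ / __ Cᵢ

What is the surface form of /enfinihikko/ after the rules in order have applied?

emfinihiko

Rule 1 (nasal place assimilation): /n/ precedes the labial consonant /f/, so it assimilates in place to [m]. /enfinihikko/ → emfinihikko.
Rule 2 (degemination): /kk/ is a geminate; the first /k/ deletes. /emfinihikko/ → emfinihiko.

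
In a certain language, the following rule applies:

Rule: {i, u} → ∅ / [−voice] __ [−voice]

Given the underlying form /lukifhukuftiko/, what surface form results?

/i/ is a high vowel flanked by voiceless consonants /k/ and /f/, so it deletes.
/u/ is a high vowel flanked by voiceless consonants /h/ and /k/, so it deletes.
/u/ is a high vowel flanked by voiceless consonants /k/ and /f/, so it deletes.
/i/ is a high vowel flanked by voiceless consonants /t/ and /k/, so it deletes.
The other instance of /u/ does not occur in the required environment and remains unchanged.
Surface form: [lukfhkftko].

lukfhkftko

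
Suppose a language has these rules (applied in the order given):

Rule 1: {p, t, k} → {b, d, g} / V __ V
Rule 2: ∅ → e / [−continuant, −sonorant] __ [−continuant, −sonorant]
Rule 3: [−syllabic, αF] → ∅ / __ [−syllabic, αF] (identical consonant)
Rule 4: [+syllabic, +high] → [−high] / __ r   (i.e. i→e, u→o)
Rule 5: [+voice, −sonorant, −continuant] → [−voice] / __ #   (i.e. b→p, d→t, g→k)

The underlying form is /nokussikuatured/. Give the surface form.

Rule 1 (intervocalic voicing): /k/ is a voiceless stop between vowels /o/ and /u/, so it voices to [g]. /k/ is a voiceless stop between vowels /i/ and /u/, so it voices to [g]. /t/ is a voiceless stop between vowels /a/ and /u/, so it voices to [d]. /nokussikuatured/ → nogussiguadured.
Rule 2 (stop-cluster e-epenthesis): no segment meets the environment; /nogussiguadured/ is unchanged.
Rule 3 (degemination): /ss/ is a geminate; the first /s/ deletes. /nogussiguadured/ → nogusiguadured.
Rule 4 (pre-rhotic lowering): /u/ is a high vowel immediately before /r/, so it lowers to [o]. /nogusiguadured/ → nogusiguadored.
Rule 5 (final devoicing): /d/ is a voiced stop in word-final position, so it devoices to [t]. /nogusiguadored/ → nogusiguadoret.

nogusiguadoret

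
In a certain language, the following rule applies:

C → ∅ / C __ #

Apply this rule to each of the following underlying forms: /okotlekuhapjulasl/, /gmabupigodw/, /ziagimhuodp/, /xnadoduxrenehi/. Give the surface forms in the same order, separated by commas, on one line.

/okotlekuhapjulasl/: /l/ is the second consonant of a word-final cluster /sl/, so it deletes. → [okotlekuhapjulas].
/gmabupigodw/: /w/ is the second consonant of a word-final cluster /dw/, so it deletes. → [gmabupigod].
/ziagimhuodp/: /p/ is the second consonant of a word-final cluster /dp/, so it deletes. → [ziagimhuod].
/xnadoduxrenehi/: the rule's environment is not met; surfaces unchanged as [xnadoduxrenehi].

okotlekuhapjulas, gmabupigod, ziagimhuod, xnadoduxrenehi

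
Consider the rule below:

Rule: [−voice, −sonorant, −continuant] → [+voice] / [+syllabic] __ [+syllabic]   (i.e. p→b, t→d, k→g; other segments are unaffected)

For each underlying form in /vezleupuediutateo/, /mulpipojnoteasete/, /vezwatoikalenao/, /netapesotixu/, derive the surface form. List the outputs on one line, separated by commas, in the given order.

vezleubuediudadeo, mulpibojnodeasede, vezwadoigalenao, nedabesodixu

/vezleupuediutateo/: /p/ is a voiceless stop between vowels /u/ and /u/, so it voices to [b]. /t/ is a voiceless stop between vowels /u/ and /a/, so it voices to [d]. /t/ is a voiceless stop between vowels /a/ and /e/, so it voices to [d]. → [vezleubuediudadeo].
/mulpipojnoteasete/: /p/ is a voiceless stop between vowels /i/ and /o/, so it voices to [b]. /t/ is a voiceless stop between vowels /o/ and /e/, so it voices to [d]. /t/ is a voiceless stop between vowels /e/ and /e/, so it voices to [d]. → [mulpibojnodeasede].
/vezwatoikalenao/: /t/ is a voiceless stop between vowels /a/ and /o/, so it voices to [d]. /k/ is a voiceless stop between vowels /i/ and /a/, so it voices to [g]. → [vezwadoigalenao].
/netapesotixu/: /t/ is a voiceless stop between vowels /e/ and /a/, so it voices to [d]. /p/ is a voiceless stop between vowels /a/ and /e/, so it voices to [b]. /t/ is a voiceless stop between vowels /o/ and /i/, so it voices to [d]. → [nedabesodixu].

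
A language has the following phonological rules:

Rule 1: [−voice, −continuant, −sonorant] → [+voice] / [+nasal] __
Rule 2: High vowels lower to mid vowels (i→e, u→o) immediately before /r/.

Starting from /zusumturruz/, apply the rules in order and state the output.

zusumdorruz

Rule 1 (post-nasal voicing): /t/ is a voiceless stop immediately after the nasal /m/, so it voices to [d]. /zusumturruz/ → zusumdurruz.
Rule 2 (pre-rhotic lowering): /u/ is a high vowel immediately before /r/, so it lowers to [o]. /zusumdurruz/ → zusumdorruz.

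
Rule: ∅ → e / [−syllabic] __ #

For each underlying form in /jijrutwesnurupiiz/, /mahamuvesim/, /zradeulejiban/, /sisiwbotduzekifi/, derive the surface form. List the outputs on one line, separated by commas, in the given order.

jijrutwesnurupiize, mahamuvesime, zradeulejibane, sisiwbotduzekifi

/jijrutwesnurupiiz/: the form ends in the consonant /z/, so [e] is inserted word-finally. → [jijrutwesnurupiize].
/mahamuvesim/: the form ends in the consonant /m/, so [e] is inserted word-finally. → [mahamuvesime].
/zradeulejiban/: the form ends in the consonant /n/, so [e] is inserted word-finally. → [zradeulejibane].
/sisiwbotduzekifi/: the rule's environment is not met; surfaces unchanged as [sisiwbotduzekifi].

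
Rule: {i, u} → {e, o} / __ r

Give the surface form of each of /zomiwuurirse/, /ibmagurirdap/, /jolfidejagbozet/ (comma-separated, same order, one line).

zomiwuorerse, ibmagorerdap, jolfidejagbozet

/zomiwuurirse/: /u/ is a high vowel immediately before /r/, so it lowers to [o]. /i/ is a high vowel immediately before /r/, so it lowers to [e]. → [zomiwuorerse].
/ibmagurirdap/: /u/ is a high vowel immediately before /r/, so it lowers to [o]. /i/ is a high vowel immediately before /r/, so it lowers to [e]. → [ibmagorerdap].
/jolfidejagbozet/: the rule's environment is not met; surfaces unchanged as [jolfidejagbozet].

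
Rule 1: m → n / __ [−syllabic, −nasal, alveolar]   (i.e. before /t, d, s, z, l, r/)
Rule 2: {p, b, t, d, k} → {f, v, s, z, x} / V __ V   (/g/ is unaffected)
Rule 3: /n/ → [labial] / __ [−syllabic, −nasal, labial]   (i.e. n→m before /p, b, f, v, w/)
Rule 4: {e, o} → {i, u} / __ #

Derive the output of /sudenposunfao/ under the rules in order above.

Rule 1 (nasal place assimilation): no segment meets the environment; /sudenposunfao/ is unchanged.
Rule 2 (intervocalic spirantization): /d/ is a stop between vowels /u/ and /e/, so it spirantizes to the fricative [z]. /sudenposunfao/ → suzenposunfao.
Rule 3 (nasal place assimilation): /n/ precedes the labial consonant /p/, so it assimilates in place to [m]. /n/ precedes the labial consonant /f/, so it assimilates in place to [m]. /suzenposunfao/ → suzemposumfao.
Rule 4 (final vowel raising): /o/ is a mid vowel in word-final position, so it raises to [u]. /suzemposumfao/ → suzemposumfau.

suzemposumfau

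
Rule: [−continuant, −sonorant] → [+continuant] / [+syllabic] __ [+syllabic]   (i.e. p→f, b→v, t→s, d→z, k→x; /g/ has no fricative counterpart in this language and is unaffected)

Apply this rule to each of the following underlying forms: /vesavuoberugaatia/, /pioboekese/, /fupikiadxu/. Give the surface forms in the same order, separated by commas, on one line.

vesavuoverugaasia, piovoexese, fufixiadxu

/vesavuoberugaatia/: /b/ is a stop between vowels /o/ and /e/, so it spirantizes to the fricative [v]. /t/ is a stop between vowels /a/ and /i/, so it spirantizes to the fricative [s]. → [vesavuoverugaasia].
/pioboekese/: /b/ is a stop between vowels /o/ and /o/, so it spirantizes to the fricative [v]. /k/ is a stop between vowels /e/ and /e/, so it spirantizes to the fricative [x]. → [piovoexese].
/fupikiadxu/: /p/ is a stop between vowels /u/ and /i/, so it spirantizes to the fricative [f]. /k/ is a stop between vowels /i/ and /i/, so it spirantizes to the fricative [x]. → [fufixiadxu].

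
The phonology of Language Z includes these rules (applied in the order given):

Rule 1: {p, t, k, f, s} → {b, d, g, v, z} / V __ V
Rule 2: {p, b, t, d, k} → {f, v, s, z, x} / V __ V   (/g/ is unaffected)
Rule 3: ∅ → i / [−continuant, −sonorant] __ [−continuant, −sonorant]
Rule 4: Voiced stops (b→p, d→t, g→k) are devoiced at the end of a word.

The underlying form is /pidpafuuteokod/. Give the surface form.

Rule 1 (intervocalic voicing): /f/ is a voiceless obstruent between vowels /a/ and /u/, so it voices to [v]. /t/ is a voiceless obstruent between vowels /u/ and /e/, so it voices to [d]. /k/ is a voiceless obstruent between vowels /o/ and /o/, so it voices to [g]. /pidpafuuteokod/ → pidpavuudeogod.
Rule 2 (intervocalic spirantization): /d/ is a stop between vowels /u/ and /e/, so it spirantizes to the fricative [z]. /pidpavuudeogod/ → pidpavuuzeogod.
Rule 3 (stop-cluster i-epenthesis): /d/ and /p/ form a stop–stop cluster, so [i] is inserted between them. /pidpavuuzeogod/ → pidipavuuzeogod.
Rule 4 (final devoicing): /d/ is a voiced stop in word-final position, so it devoices to [t]. /pidipavuuzeogod/ → pidipavuuzeogot.

pidipavuuzeogot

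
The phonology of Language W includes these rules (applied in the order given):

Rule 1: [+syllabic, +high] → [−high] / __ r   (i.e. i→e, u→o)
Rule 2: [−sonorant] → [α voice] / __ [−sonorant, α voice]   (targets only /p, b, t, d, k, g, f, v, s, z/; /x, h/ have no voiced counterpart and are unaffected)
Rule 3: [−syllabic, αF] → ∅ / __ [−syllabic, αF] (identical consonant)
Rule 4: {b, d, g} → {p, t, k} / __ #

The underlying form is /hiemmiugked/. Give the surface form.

hiemiuket

Rule 1 (pre-rhotic lowering): no segment meets the environment; /hiemmiugked/ is unchanged.
Rule 2 (regressive voicing assimilation): /g/ precedes the voiceless obstruent /k/, so it devoices to [k] by assimilation. /hiemmiugked/ → hiemmiukked.
Rule 3 (degemination): /mm/ is a geminate; the first /m/ deletes. /kk/ is a geminate; the first /k/ deletes. /hiemmiukked/ → hiemiuked.
Rule 4 (final devoicing): /d/ is a voiced stop in word-final position, so it devoices to [t]. /hiemiuked/ → hiemiuket.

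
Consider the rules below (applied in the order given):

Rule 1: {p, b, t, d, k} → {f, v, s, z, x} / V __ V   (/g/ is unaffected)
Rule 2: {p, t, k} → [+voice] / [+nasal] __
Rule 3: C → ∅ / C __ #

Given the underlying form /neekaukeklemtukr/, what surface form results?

Rule 1 (intervocalic spirantization): /k/ is a stop between vowels /e/ and /a/, so it spirantizes to the fricative [x]. /k/ is a stop between vowels /u/ and /e/, so it spirantizes to the fricative [x]. /neekaukeklemtukr/ → neexauxeklemtukr.
Rule 2 (post-nasal voicing): /t/ is a voiceless stop immediately after the nasal /m/, so it voices to [d]. /neexauxeklemtukr/ → neexauxeklemdukr.
Rule 3 (final cluster simplification): /r/ is the second consonant of a word-final cluster /kr/, so it deletes. /neexauxeklemdukr/ → neexauxeklemduk.

neexauxeklemduk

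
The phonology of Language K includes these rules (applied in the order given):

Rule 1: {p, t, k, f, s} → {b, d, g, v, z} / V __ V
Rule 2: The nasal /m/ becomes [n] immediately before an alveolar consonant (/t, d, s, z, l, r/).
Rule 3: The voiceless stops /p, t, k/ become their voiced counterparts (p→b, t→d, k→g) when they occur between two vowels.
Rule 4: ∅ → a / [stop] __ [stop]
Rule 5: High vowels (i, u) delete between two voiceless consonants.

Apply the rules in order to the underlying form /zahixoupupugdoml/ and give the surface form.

zahxoububugadonl

Rule 1 (intervocalic voicing): /p/ is a voiceless obstruent between vowels /u/ and /u/, so it voices to [b]. /p/ is a voiceless obstruent between vowels /u/ and /u/, so it voices to [b]. /zahixoupupugdoml/ → zahixoububugdoml.
Rule 2 (nasal place assimilation): /m/ precedes the alveolar consonant /l/, so it assimilates in place to [n]. /zahixoububugdoml/ → zahixoububugdonl.
Rule 3 (intervocalic voicing): no segment meets the environment; /zahixoububugdonl/ is unchanged.
Rule 4 (stop-cluster a-epenthesis): /g/ and /d/ form a stop–stop cluster, so [a] is inserted between them. /zahixoububugdonl/ → zahixoububugadonl.
Rule 5 (high vowel syncope): /i/ is a high vowel flanked by voiceless consonants /h/ and /x/, so it deletes. /zahixoububugadonl/ → zahxoububugadonl.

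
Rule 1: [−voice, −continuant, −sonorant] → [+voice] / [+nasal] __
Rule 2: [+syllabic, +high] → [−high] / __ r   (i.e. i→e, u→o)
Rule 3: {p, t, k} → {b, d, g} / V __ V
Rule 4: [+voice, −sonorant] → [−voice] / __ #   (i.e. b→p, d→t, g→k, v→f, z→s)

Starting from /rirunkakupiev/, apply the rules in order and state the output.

rerungagubief

Rule 1 (post-nasal voicing): /k/ is a voiceless stop immediately after the nasal /n/, so it voices to [g]. /rirunkakupiev/ → rirungakupiev.
Rule 2 (pre-rhotic lowering): /i/ is a high vowel immediately before /r/, so it lowers to [e]. /rirungakupiev/ → rerungakupiev.
Rule 3 (intervocalic voicing): /k/ is a voiceless stop between vowels /a/ and /u/, so it voices to [g]. /p/ is a voiceless stop between vowels /u/ and /i/, so it voices to [b]. /rerungakupiev/ → rerungagubiev.
Rule 4 (final devoicing): /v/ is a voiced obstruent in word-final position, so it devoices to [f]. /rerungagubiev/ → rerungagubief.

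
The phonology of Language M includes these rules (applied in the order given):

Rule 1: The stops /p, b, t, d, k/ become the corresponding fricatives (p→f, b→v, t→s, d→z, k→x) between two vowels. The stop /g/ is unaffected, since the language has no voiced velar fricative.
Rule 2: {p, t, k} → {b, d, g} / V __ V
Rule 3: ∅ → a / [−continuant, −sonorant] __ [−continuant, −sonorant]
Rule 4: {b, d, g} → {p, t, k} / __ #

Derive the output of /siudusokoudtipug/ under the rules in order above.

Rule 1 (intervocalic spirantization): /d/ is a stop between vowels /u/ and /u/, so it spirantizes to the fricative [z]. /k/ is a stop between vowels /o/ and /o/, so it spirantizes to the fricative [x]. /p/ is a stop between vowels /i/ and /u/, so it spirantizes to the fricative [f]. /siudusokoudtipug/ → siuzusoxoudtifug.
Rule 2 (intervocalic voicing): no segment meets the environment; /siuzusoxoudtifug/ is unchanged.
Rule 3 (stop-cluster a-epenthesis): /d/ and /t/ form a stop–stop cluster, so [a] is inserted between them. /siuzusoxoudtifug/ → siuzusoxoudatifug.
Rule 4 (final devoicing): /g/ is a voiced stop in word-final position, so it devoices to [k]. /siuzusoxoudatifug/ → siuzusoxoudatifuk.

siuzusoxoudatifuk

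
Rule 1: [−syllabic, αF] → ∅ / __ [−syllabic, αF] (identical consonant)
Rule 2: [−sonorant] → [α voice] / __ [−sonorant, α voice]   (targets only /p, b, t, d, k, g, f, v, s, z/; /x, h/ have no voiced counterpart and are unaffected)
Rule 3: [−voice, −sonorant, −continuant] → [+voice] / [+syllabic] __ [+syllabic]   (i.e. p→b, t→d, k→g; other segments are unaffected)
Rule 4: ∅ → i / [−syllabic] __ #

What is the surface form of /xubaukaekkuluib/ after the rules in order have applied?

Rule 1 (degemination): /kk/ is a geminate; the first /k/ deletes. /xubaukaekkuluib/ → xubaukaekuluib.
Rule 2 (regressive voicing assimilation): no segment meets the environment; /xubaukaekuluib/ is unchanged.
Rule 3 (intervocalic voicing): /k/ is a voiceless stop between vowels /u/ and /a/, so it voices to [g]. /k/ is a voiceless stop between vowels /e/ and /u/, so it voices to [g]. /xubaukaekuluib/ → xubaugaeguluib.
Rule 4 (final i-epenthesis): the form ends in the consonant /b/, so [i] is inserted word-finally. /xubaugaeguluib/ → xubaugaeguluibi.

xubaugaeguluibi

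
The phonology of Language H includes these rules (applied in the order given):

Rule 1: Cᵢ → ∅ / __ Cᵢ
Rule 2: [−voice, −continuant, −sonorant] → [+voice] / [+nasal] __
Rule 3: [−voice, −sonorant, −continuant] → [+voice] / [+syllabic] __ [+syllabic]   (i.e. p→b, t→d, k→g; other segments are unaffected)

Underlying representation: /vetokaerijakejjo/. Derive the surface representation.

vedogaerijagejo

Rule 1 (degemination): /jj/ is a geminate; the first /j/ deletes. /vetokaerijakejjo/ → vetokaerijakejo.
Rule 2 (post-nasal voicing): no segment meets the environment; /vetokaerijakejo/ is unchanged.
Rule 3 (intervocalic voicing): /t/ is a voiceless stop between vowels /e/ and /o/, so it voices to [d]. /k/ is a voiceless stop between vowels /o/ and /a/, so it voices to [g]. /k/ is a voiceless stop between vowels /a/ and /e/, so it voices to [g]. /vetokaerijakejo/ → vedogaerijagejo.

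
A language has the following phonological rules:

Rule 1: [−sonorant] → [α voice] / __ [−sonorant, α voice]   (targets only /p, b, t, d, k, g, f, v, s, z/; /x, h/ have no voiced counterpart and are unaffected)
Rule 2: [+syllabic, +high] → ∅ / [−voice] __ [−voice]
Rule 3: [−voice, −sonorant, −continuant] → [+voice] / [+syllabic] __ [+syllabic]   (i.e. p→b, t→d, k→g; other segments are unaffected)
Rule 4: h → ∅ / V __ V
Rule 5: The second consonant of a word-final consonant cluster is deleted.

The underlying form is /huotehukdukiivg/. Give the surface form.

huodeugdugiiv

Rule 1 (regressive voicing assimilation): /k/ precedes the voiced obstruent /d/, so it voices to [g] by assimilation. /huotehukdukiivg/ → huotehugdukiivg.
Rule 2 (high vowel syncope): no segment meets the environment; /huotehugdukiivg/ is unchanged.
Rule 3 (intervocalic voicing): /t/ is a voiceless stop between vowels /o/ and /e/, so it voices to [d]. /k/ is a voiceless stop between vowels /u/ and /i/, so it voices to [g]. /huotehugdukiivg/ → huodehugdugiivg.
Rule 4 (intervocalic h-deletion): /h/ occurs between vowels /e/ and /u/, so it deletes. /huodehugdugiivg/ → huodeugdugiivg.
Rule 5 (final cluster simplification): /g/ is the second consonant of a word-final cluster /vg/, so it deletes. /huodeugdugiivg/ → huodeugdugiiv.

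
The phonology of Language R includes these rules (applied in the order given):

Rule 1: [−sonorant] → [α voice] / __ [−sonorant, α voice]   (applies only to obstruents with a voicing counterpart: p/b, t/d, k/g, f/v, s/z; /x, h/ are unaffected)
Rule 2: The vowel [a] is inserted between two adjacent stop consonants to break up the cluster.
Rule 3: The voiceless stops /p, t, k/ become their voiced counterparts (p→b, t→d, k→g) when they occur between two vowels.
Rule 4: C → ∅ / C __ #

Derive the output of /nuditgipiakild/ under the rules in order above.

nudidagibiagil

Rule 1 (regressive voicing assimilation): /t/ precedes the voiced obstruent /g/, so it voices to [d] by assimilation. /nuditgipiakild/ → nudidgipiakild.
Rule 2 (stop-cluster a-epenthesis): /d/ and /g/ form a stop–stop cluster, so [a] is inserted between them. /nudidgipiakild/ → nudidagipiakild.
Rule 3 (intervocalic voicing): /p/ is a voiceless stop between vowels /i/ and /i/, so it voices to [b]. /k/ is a voiceless stop between vowels /a/ and /i/, so it voices to [g]. /nudidagipiakild/ → nudidagibiagild.
Rule 4 (final cluster simplification): /d/ is the second consonant of a word-final cluster /ld/, so it deletes. /nudidagibiagild/ → nudidagibiagil.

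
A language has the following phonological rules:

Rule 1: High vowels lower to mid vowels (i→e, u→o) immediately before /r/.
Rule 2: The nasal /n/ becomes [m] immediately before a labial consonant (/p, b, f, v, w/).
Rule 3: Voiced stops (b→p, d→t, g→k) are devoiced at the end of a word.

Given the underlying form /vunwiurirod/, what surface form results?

vumwiorerot

Rule 1 (pre-rhotic lowering): /u/ is a high vowel immediately before /r/, so it lowers to [o]. /i/ is a high vowel immediately before /r/, so it lowers to [e]. /vunwiurirod/ → vunwiorerod.
Rule 2 (nasal place assimilation): /n/ precedes the labial consonant /w/, so it assimilates in place to [m]. /vunwiorerod/ → vumwiorerod.
Rule 3 (final devoicing): /d/ is a voiced stop in word-final position, so it devoices to [t]. /vumwiorerod/ → vumwiorerot.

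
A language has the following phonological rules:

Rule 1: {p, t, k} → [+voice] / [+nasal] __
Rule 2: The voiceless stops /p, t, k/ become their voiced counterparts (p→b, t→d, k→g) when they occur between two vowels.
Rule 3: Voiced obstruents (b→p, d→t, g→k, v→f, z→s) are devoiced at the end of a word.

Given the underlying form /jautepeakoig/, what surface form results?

Rule 1 (post-nasal voicing): no segment meets the environment; /jautepeakoig/ is unchanged.
Rule 2 (intervocalic voicing): /t/ is a voiceless stop between vowels /u/ and /e/, so it voices to [d]. /p/ is a voiceless stop between vowels /e/ and /e/, so it voices to [b]. /k/ is a voiceless stop between vowels /a/ and /o/, so it voices to [g]. /jautepeakoig/ → jaudebeagoig.
Rule 3 (final devoicing): /g/ is a voiced obstruent in word-final position, so it devoices to [k]. /jaudebeagoig/ → jaudebeagoik.

jaudebeagoik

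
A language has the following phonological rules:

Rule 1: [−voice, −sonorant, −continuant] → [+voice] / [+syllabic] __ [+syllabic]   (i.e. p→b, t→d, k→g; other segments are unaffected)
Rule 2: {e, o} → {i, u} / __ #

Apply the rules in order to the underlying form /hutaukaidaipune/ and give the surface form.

Rule 1 (intervocalic voicing): /t/ is a voiceless stop between vowels /u/ and /a/, so it voices to [d]. /k/ is a voiceless stop between vowels /u/ and /a/, so it voices to [g]. /p/ is a voiceless stop between vowels /i/ and /u/, so it voices to [b]. /hutaukaidaipune/ → hudaugaidaibune.
Rule 2 (final vowel raising): /e/ is a mid vowel in word-final position, so it raises to [i]. /hudaugaidaibune/ → hudaugaidaibuni.

hudaugaidaibuni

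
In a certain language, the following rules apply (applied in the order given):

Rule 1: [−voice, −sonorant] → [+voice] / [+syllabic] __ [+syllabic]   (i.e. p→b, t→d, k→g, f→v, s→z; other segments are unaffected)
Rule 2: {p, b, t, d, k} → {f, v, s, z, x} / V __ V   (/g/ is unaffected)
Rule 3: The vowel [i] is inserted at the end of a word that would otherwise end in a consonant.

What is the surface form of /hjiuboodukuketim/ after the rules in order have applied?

hjiuvoozugugezimi

Rule 1 (intervocalic voicing): /k/ is a voiceless obstruent between vowels /u/ and /u/, so it voices to [g]. /k/ is a voiceless obstruent between vowels /u/ and /e/, so it voices to [g]. /t/ is a voiceless obstruent between vowels /e/ and /i/, so it voices to [d]. /hjiuboodukuketim/ → hjiuboodugugedim.
Rule 2 (intervocalic spirantization): /b/ is a stop between vowels /u/ and /o/, so it spirantizes to the fricative [v]. /d/ is a stop between vowels /o/ and /u/, so it spirantizes to the fricative [z]. /d/ is a stop between vowels /e/ and /i/, so it spirantizes to the fricative [z]. /hjiuboodugugedim/ → hjiuvoozugugezim.
Rule 3 (final i-epenthesis): the form ends in the consonant /m/, so [i] is inserted word-finally. /hjiuvoozugugezim/ → hjiuvoozugugezimi.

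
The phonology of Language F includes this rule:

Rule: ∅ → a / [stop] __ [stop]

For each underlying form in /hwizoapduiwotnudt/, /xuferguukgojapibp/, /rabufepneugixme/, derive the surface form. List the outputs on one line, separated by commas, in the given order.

hwizoapaduiwotnudat, xuferguukagojapibap, rabufepneugixme

/hwizoapduiwotnudt/: /p/ and /d/ form a stop–stop cluster, so [a] is inserted between them. /d/ and /t/ form a stop–stop cluster, so [a] is inserted between them. → [hwizoapaduiwotnudat].
/xuferguukgojapibp/: /k/ and /g/ form a stop–stop cluster, so [a] is inserted between them. /b/ and /p/ form a stop–stop cluster, so [a] is inserted between them. → [xuferguukagojapibap].
/rabufepneugixme/: the rule's environment is not met; surfaces unchanged as [rabufepneugixme].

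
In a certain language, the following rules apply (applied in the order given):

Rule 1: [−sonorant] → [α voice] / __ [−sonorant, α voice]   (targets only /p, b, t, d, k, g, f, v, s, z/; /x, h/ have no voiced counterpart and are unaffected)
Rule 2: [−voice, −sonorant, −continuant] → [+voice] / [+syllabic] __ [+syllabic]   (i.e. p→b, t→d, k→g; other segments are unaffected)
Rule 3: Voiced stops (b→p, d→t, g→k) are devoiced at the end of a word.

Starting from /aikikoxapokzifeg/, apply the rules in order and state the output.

aigigoxabogzifek

Rule 1 (regressive voicing assimilation): /k/ precedes the voiced obstruent /z/, so it voices to [g] by assimilation. /aikikoxapokzifeg/ → aikikoxapogzifeg.
Rule 2 (intervocalic voicing): /k/ is a voiceless stop between vowels /i/ and /i/, so it voices to [g]. /k/ is a voiceless stop between vowels /i/ and /o/, so it voices to [g]. /p/ is a voiceless stop between vowels /a/ and /o/, so it voices to [b]. /aikikoxapogzifeg/ → aigigoxabogzifeg.
Rule 3 (final devoicing): /g/ is a voiced stop in word-final position, so it devoices to [k]. /aigigoxabogzifeg/ → aigigoxabogzifek.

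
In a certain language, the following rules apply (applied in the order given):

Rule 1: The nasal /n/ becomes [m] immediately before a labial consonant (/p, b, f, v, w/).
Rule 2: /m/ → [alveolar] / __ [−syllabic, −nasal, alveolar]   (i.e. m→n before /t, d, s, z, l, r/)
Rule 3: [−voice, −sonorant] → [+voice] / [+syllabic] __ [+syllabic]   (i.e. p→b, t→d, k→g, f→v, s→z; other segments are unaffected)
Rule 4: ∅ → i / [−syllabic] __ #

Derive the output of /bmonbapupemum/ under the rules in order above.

bmombabubemumi

Rule 1 (nasal place assimilation): /n/ precedes the labial consonant /b/, so it assimilates in place to [m]. /bmonbapupemum/ → bmombapupemum.
Rule 2 (nasal place assimilation): no segment meets the environment; /bmombapupemum/ is unchanged.
Rule 3 (intervocalic voicing): /p/ is a voiceless obstruent between vowels /a/ and /u/, so it voices to [b]. /p/ is a voiceless obstruent between vowels /u/ and /e/, so it voices to [b]. /bmombapupemum/ → bmombabubemum.
Rule 4 (final i-epenthesis): the form ends in the consonant /m/, so [i] is inserted word-finally. /bmombabubemum/ → bmombabubemumi.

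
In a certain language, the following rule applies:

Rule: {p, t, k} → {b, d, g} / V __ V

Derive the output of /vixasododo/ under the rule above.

No segment of /vixasododo/ meets the structural description of the rule, so the form surfaces unchanged.

vixasododo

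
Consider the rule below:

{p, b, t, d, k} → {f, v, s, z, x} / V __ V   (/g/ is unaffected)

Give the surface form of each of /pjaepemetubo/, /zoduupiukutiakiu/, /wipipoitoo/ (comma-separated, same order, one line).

/pjaepemetubo/: /p/ is a stop between vowels /e/ and /e/, so it spirantizes to the fricative [f]. /t/ is a stop between vowels /e/ and /u/, so it spirantizes to the fricative [s]. /b/ is a stop between vowels /u/ and /o/, so it spirantizes to the fricative [v]. → [pjaefemesuvo].
/zoduupiukutiakiu/: /d/ is a stop between vowels /o/ and /u/, so it spirantizes to the fricative [z]. /p/ is a stop between vowels /u/ and /i/, so it spirantizes to the fricative [f]. /k/ is a stop between vowels /u/ and /u/, so it spirantizes to the fricative [x]. /t/ is a stop between vowels /u/ and /i/, so it spirantizes to the fricative [s]. /k/ is a stop between vowels /a/ and /i/, so it spirantizes to the fricative [x]. → [zozuufiuxusiaxiu].
/wipipoitoo/: /p/ is a stop between vowels /i/ and /i/, so it spirantizes to the fricative [f]. /p/ is a stop between vowels /i/ and /o/, so it spirantizes to the fricative [f]. /t/ is a stop between vowels /i/ and /o/, so it spirantizes to the fricative [s]. → [wififoisoo].

pjaefemesuvo, zozuufiuxusiaxiu, wififoisoo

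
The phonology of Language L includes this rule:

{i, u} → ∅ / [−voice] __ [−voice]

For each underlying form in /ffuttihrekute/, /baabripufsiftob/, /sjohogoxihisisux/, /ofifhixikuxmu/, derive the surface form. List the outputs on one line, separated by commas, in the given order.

fftthrekte, baabripfsftob, sjohogoxhssx, offhxkxmu

/ffuttihrekute/: /u/ is a high vowel flanked by voiceless consonants /f/ and /t/, so it deletes. /i/ is a high vowel flanked by voiceless consonants /t/ and /h/, so it deletes. /u/ is a high vowel flanked by voiceless consonants /k/ and /t/, so it deletes. → [fftthrekte].
/baabripufsiftob/: /u/ is a high vowel flanked by voiceless consonants /p/ and /f/, so it deletes. /i/ is a high vowel flanked by voiceless consonants /s/ and /f/, so it deletes. → [baabripfsftob].
/sjohogoxihisisux/: /i/ is a high vowel flanked by voiceless consonants /x/ and /h/, so it deletes. /i/ is a high vowel flanked by voiceless consonants /h/ and /s/, so it deletes. /i/ is a high vowel flanked by voiceless consonants /s/ and /s/, so it deletes. /u/ is a high vowel flanked by voiceless consonants /s/ and /x/, so it deletes. → [sjohogoxhssx].
/ofifhixikuxmu/: /i/ is a high vowel flanked by voiceless consonants /f/ and /f/, so it deletes. /i/ is a high vowel flanked by voiceless consonants /h/ and /x/, so it deletes. /i/ is a high vowel flanked by voiceless consonants /x/ and /k/, so it deletes. /u/ is a high vowel flanked by voiceless consonants /k/ and /x/, so it deletes. → [offhxkxmu].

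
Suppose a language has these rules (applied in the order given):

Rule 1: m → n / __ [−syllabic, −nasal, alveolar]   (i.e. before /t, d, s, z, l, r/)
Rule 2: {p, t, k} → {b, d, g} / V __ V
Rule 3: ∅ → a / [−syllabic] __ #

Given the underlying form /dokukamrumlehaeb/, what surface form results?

Rule 1 (nasal place assimilation): /m/ precedes the alveolar consonant /r/, so it assimilates in place to [n]. /m/ precedes the alveolar consonant /l/, so it assimilates in place to [n]. /dokukamrumlehaeb/ → dokukanrunlehaeb.
Rule 2 (intervocalic voicing): /k/ is a voiceless stop between vowels /o/ and /u/, so it voices to [g]. /k/ is a voiceless stop between vowels /u/ and /a/, so it voices to [g]. /dokukanrunlehaeb/ → doguganrunlehaeb.
Rule 3 (final a-epenthesis): the form ends in the consonant /b/, so [a] is inserted word-finally. /doguganrunlehaeb/ → doguganrunlehaeba.

doguganrunlehaeba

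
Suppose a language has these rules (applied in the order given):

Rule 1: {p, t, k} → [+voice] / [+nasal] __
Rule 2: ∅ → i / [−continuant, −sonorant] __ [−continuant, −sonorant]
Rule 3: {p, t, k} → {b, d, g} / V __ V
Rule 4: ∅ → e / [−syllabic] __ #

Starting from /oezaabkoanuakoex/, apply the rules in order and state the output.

Rule 1 (post-nasal voicing): no segment meets the environment; /oezaabkoanuakoex/ is unchanged.
Rule 2 (stop-cluster i-epenthesis): /b/ and /k/ form a stop–stop cluster, so [i] is inserted between them. /oezaabkoanuakoex/ → oezaabikoanuakoex.
Rule 3 (intervocalic voicing): /k/ is a voiceless stop between vowels /i/ and /o/, so it voices to [g]. /k/ is a voiceless stop between vowels /a/ and /o/, so it voices to [g]. /oezaabikoanuakoex/ → oezaabigoanuagoex.
Rule 4 (final e-epenthesis): the form ends in the consonant /x/, so [e] is inserted word-finally. /oezaabigoanuagoex/ → oezaabigoanuagoexe.

oezaabigoanuagoexe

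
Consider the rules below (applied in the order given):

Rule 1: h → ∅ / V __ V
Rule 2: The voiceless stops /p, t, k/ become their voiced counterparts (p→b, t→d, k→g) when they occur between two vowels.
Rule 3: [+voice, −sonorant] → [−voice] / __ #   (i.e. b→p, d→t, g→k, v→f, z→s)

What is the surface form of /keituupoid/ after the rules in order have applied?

keiduuboit

Rule 1 (intervocalic h-deletion): no segment meets the environment; /keituupoid/ is unchanged.
Rule 2 (intervocalic voicing): /t/ is a voiceless stop between vowels /i/ and /u/, so it voices to [d]. /p/ is a voiceless stop between vowels /u/ and /o/, so it voices to [b]. /keituupoid/ → keiduuboid.
Rule 3 (final devoicing): /d/ is a voiced obstruent in word-final position, so it devoices to [t]. /keiduuboid/ → keiduuboit.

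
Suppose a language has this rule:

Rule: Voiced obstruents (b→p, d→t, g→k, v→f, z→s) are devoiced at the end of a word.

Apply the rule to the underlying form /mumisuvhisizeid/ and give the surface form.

Scanning /mumisuvhisizeid/: /v/ at position 7 is not in the conditioning environment; /z/ at position 12 is not in the conditioning environment; /d/ is a voiced obstruent in word-final position, so it devoices to [t].
Result: [mumisuvhisizeit].

mumisuvhisizeit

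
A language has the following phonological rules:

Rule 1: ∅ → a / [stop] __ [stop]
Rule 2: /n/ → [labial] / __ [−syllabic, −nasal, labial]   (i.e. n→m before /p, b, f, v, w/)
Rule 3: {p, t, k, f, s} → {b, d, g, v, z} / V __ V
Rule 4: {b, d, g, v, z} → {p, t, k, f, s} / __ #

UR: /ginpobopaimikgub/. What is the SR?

Rule 1 (stop-cluster a-epenthesis): /k/ and /g/ form a stop–stop cluster, so [a] is inserted between them. /ginpobopaimikgub/ → ginpobopaimikagub.
Rule 2 (nasal place assimilation): /n/ precedes the labial consonant /p/, so it assimilates in place to [m]. /ginpobopaimikagub/ → gimpobopaimikagub.
Rule 3 (intervocalic voicing): /p/ is a voiceless obstruent between vowels /o/ and /a/, so it voices to [b]. /k/ is a voiceless obstruent between vowels /i/ and /a/, so it voices to [g]. /gimpobopaimikagub/ → gimpobobaimigagub.
Rule 4 (final devoicing): /b/ is a voiced obstruent in word-final position, so it devoices to [p]. /gimpobobaimigagub/ → gimpobobaimigagup.

gimpobobaimigagup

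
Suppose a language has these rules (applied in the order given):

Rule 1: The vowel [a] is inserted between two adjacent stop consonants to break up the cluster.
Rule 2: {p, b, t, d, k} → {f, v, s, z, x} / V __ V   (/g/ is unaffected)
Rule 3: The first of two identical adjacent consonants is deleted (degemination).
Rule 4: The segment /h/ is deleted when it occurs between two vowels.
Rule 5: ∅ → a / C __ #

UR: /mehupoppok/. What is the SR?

Rule 1 (stop-cluster a-epenthesis): /p/ and /p/ form a stop–stop cluster, so [a] is inserted between them. /mehupoppok/ → mehupopapok.
Rule 2 (intervocalic spirantization): /p/ is a stop between vowels /u/ and /o/, so it spirantizes to the fricative [f]. /p/ is a stop between vowels /o/ and /a/, so it spirantizes to the fricative [f]. /p/ is a stop between vowels /a/ and /o/, so it spirantizes to the fricative [f]. /mehupopapok/ → mehufofafok.
Rule 3 (degemination): no segment meets the environment; /mehufofafok/ is unchanged.
Rule 4 (intervocalic h-deletion): /h/ occurs between vowels /e/ and /u/, so it deletes. /mehufofafok/ → meufofafok.
Rule 5 (final a-epenthesis): the form ends in the consonant /k/, so [a] is inserted word-finally. /meufofafok/ → meufofafoka.

meufofafoka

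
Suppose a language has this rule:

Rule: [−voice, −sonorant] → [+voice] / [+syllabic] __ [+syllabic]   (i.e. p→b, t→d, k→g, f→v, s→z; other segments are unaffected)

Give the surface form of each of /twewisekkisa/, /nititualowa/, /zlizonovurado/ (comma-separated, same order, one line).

twewizekkiza, nididualowa, zlizonovurado

/twewisekkisa/: /s/ is a voiceless obstruent between vowels /i/ and /e/, so it voices to [z]. /s/ is a voiceless obstruent between vowels /i/ and /a/, so it voices to [z]. → [twewizekkiza].
/nititualowa/: /t/ is a voiceless obstruent between vowels /i/ and /i/, so it voices to [d]. /t/ is a voiceless obstruent between vowels /i/ and /u/, so it voices to [d]. → [nididualowa].
/zlizonovurado/: the rule's environment is not met; surfaces unchanged as [zlizonovurado].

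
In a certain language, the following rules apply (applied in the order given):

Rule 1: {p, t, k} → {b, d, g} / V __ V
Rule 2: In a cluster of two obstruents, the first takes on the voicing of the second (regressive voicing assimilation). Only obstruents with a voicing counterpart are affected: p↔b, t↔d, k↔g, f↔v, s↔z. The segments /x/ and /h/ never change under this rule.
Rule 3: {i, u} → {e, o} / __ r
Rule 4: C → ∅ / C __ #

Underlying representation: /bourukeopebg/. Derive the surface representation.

Rule 1 (intervocalic voicing): /k/ is a voiceless stop between vowels /u/ and /e/, so it voices to [g]. /p/ is a voiceless stop between vowels /o/ and /e/, so it voices to [b]. /bourukeopebg/ → bourugeobebg.
Rule 2 (regressive voicing assimilation): no segment meets the environment; /bourugeobebg/ is unchanged.
Rule 3 (pre-rhotic lowering): /u/ is a high vowel immediately before /r/, so it lowers to [o]. /bourugeobebg/ → boorugeobebg.
Rule 4 (final cluster simplification): /g/ is the second consonant of a word-final cluster /bg/, so it deletes. /boorugeobebg/ → boorugeobeb.

boorugeobeb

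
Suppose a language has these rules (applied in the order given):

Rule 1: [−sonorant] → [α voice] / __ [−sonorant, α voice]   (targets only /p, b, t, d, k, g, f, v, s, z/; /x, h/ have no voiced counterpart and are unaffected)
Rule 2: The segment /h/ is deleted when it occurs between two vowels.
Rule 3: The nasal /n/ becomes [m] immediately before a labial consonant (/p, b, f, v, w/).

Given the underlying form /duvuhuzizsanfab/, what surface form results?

duvuuzissamfab

Rule 1 (regressive voicing assimilation): /z/ precedes the voiceless obstruent /s/, so it devoices to [s] by assimilation. /duvuhuzizsanfab/ → duvuhuzissanfab.
Rule 2 (intervocalic h-deletion): /h/ occurs between vowels /u/ and /u/, so it deletes. /duvuhuzissanfab/ → duvuuzissanfab.
Rule 3 (nasal place assimilation): /n/ precedes the labial consonant /f/, so it assimilates in place to [m]. /duvuuzissanfab/ → duvuuzissamfab.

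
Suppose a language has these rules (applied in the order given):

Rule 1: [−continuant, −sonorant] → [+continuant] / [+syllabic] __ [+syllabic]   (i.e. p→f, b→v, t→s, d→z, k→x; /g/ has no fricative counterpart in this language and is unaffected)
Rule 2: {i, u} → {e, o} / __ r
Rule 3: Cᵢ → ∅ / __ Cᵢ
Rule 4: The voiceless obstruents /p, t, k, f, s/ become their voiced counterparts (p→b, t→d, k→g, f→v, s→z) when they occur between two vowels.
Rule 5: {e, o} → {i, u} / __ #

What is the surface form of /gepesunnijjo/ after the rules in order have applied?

gevezuniju

Rule 1 (intervocalic spirantization): /p/ is a stop between vowels /e/ and /e/, so it spirantizes to the fricative [f]. /gepesunnijjo/ → gefesunnijjo.
Rule 2 (pre-rhotic lowering): no segment meets the environment; /gefesunnijjo/ is unchanged.
Rule 3 (degemination): /nn/ is a geminate; the first /n/ deletes. /jj/ is a geminate; the first /j/ deletes. /gefesunnijjo/ → gefesunijo.
Rule 4 (intervocalic voicing): /f/ is a voiceless obstruent between vowels /e/ and /e/, so it voices to [v]. /s/ is a voiceless obstruent between vowels /e/ and /u/, so it voices to [z]. /gefesunijo/ → gevezunijo.
Rule 5 (final vowel raising): /o/ is a mid vowel in word-final position, so it raises to [u]. /gevezunijo/ → gevezuniju.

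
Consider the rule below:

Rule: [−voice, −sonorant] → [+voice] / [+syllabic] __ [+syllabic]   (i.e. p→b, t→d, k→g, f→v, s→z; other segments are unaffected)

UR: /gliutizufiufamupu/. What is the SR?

/t/ is a voiceless obstruent between vowels /u/ and /i/, so it voices to [d].
/f/ is a voiceless obstruent between vowels /u/ and /i/, so it voices to [v].
/f/ is a voiceless obstruent between vowels /u/ and /a/, so it voices to [v].
/p/ is a voiceless obstruent between vowels /u/ and /u/, so it voices to [b].
Surface form: [gliudizuviuvamubu].

gliudizuviuvamubu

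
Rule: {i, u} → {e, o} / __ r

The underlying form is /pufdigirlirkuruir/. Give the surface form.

/i/ is a high vowel immediately before /r/, so it lowers to [e].
/i/ is a high vowel immediately before /r/, so it lowers to [e].
/u/ is a high vowel immediately before /r/, so it lowers to [o].
/i/ is a high vowel immediately before /r/, so it lowers to [e].
The other instances of /u/, /i/ do not occur in the required environment and remain unchanged.
Surface form: [pufdigerlerkoruer].

pufdigerlerkoruer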